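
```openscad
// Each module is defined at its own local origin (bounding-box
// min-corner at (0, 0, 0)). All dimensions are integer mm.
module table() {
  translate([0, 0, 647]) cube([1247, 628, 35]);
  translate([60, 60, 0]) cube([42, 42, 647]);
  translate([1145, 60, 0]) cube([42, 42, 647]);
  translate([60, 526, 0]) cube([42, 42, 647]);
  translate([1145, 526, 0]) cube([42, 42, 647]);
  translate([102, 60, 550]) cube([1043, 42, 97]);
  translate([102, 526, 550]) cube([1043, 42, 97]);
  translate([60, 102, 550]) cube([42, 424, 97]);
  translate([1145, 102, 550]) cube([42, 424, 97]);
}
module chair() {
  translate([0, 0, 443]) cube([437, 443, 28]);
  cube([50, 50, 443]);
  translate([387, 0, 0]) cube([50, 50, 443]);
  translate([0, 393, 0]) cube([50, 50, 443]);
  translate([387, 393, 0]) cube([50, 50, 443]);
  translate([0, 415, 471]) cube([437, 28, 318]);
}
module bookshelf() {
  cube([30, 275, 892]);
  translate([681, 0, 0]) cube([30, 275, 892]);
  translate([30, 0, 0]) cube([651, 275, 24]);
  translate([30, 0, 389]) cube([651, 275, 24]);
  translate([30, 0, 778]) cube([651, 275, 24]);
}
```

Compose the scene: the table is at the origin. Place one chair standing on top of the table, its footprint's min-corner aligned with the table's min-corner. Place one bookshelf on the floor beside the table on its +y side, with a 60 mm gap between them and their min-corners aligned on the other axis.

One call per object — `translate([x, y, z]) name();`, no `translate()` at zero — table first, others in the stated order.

table();
translate([0, 0, 682]) chair();
translate([0, 688, 0]) bookshelf();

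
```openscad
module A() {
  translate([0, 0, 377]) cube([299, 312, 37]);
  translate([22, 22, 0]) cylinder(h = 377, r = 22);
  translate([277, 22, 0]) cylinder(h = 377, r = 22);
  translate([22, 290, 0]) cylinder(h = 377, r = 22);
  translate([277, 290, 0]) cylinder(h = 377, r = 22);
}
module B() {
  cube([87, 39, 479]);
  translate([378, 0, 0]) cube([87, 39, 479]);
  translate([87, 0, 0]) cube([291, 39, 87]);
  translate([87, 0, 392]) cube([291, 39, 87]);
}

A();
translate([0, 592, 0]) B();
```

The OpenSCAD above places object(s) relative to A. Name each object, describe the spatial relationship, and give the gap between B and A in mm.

The picture frame's nearest face is 280 mm from the stool's +y face.

A is a stool. B is a picture frame. The picture frame is on the floor beside the stool on its +y side. The gap between the picture frame and the stool is 280 mm.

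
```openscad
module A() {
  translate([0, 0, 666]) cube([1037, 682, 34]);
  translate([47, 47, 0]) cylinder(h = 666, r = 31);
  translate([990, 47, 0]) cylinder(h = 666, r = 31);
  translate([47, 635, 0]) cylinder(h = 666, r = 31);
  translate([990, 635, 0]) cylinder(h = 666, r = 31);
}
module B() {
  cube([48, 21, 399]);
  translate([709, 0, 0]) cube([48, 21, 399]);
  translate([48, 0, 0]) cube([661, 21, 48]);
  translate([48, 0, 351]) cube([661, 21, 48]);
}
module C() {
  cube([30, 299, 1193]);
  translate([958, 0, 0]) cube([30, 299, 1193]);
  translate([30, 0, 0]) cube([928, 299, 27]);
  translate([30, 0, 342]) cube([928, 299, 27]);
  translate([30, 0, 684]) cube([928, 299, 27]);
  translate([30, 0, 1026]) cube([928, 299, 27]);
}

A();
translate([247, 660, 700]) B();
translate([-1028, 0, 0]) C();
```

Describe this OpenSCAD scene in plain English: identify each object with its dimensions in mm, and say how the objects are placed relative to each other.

A is a table: top 1037 mm (x) × 682 mm (y), 34 mm thick, upper face at z = 700 mm, on four round legs of 62 mm diameter, each leg's bounding box inset 16 mm from the nearest pair of top edges, running from z = 0 to the bottom of the top.

B is a picture frame with a 661×303 mm rectangular opening (x by z) and a uniform 48 mm border on every side. Frame depth is 21 mm along y. It is built from two vertical stiles running the full outside height and two horizontal rails spanning the gap between the stiles.

C is a bookshelf 988 mm wide overall, 299 mm deep and 1193 mm tall. The two sides are 30 mm thick vertical panels. 4 horizontal shelves of 27 mm thickness span between the inner faces of the sides; the lowest shelf sits on the floor and shelves are stacked with a clear vertical gap of 315 mm between each pair.

The picture frame is on top of the table. The bookshelf is on the floor beside the table on its −x side.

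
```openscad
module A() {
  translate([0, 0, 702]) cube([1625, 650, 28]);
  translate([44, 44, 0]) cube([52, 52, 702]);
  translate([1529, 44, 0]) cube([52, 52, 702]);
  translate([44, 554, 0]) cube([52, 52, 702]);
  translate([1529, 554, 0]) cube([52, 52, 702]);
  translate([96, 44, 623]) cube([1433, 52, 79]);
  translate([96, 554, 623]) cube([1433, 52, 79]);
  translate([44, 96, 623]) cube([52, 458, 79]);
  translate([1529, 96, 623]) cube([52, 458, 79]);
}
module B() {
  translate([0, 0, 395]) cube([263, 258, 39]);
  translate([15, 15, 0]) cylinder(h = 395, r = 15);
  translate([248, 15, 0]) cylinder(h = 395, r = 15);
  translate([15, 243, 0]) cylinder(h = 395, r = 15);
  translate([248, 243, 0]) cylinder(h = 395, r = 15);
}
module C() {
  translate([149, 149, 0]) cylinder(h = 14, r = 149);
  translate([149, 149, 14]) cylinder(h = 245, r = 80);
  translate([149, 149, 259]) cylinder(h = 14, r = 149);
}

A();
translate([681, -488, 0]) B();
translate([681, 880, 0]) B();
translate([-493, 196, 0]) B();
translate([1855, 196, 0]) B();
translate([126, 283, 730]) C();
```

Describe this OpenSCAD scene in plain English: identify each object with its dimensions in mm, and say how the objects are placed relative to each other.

A is a rectangular dining table. The top is 1625×650×28 mm with its upper surface at z = 730 mm. It stands on four 52×52 mm square legs, each inset 44 mm from the nearest pair of top edges, running from the floor to the underside of the top. Four apron rails, 52 mm thick and 79 mm tall, run between adjacent legs with their top edges flush with the underside of the top and their outer faces flush with the legs' outer faces.

B is a simple wooden stool: a rectangular seat 263 mm (x) by 258 mm (y), 39 mm thick, top face at z = 434 mm, on four round legs, each 30 mm in diameter. The legs rest on z = 0, each leg's axis is inset half a diameter from the nearest pair of seat edges (so the leg's bounding box is flush with the corner).

C is a spool: two coaxial disc flanges of radius 149 mm and thickness 14 mm, joined by a core cylinder of radius 80 mm and height 245 mm. The lower flange rests on z = 0 and the three cylinders share a vertical axis.

Four stools sit around the table at the −y, +y, −x, +x sides. The spool is on top of the table.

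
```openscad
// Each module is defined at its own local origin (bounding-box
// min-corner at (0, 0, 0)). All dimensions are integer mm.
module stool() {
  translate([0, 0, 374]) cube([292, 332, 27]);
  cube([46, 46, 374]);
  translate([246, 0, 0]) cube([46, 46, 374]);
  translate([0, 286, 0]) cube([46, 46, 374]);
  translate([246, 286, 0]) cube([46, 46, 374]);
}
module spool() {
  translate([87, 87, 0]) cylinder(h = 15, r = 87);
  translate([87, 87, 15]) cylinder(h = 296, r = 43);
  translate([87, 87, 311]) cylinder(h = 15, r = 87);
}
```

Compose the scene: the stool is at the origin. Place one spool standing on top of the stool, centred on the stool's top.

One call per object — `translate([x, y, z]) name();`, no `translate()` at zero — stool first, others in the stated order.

stool();
translate([59, 79, 401]) spool();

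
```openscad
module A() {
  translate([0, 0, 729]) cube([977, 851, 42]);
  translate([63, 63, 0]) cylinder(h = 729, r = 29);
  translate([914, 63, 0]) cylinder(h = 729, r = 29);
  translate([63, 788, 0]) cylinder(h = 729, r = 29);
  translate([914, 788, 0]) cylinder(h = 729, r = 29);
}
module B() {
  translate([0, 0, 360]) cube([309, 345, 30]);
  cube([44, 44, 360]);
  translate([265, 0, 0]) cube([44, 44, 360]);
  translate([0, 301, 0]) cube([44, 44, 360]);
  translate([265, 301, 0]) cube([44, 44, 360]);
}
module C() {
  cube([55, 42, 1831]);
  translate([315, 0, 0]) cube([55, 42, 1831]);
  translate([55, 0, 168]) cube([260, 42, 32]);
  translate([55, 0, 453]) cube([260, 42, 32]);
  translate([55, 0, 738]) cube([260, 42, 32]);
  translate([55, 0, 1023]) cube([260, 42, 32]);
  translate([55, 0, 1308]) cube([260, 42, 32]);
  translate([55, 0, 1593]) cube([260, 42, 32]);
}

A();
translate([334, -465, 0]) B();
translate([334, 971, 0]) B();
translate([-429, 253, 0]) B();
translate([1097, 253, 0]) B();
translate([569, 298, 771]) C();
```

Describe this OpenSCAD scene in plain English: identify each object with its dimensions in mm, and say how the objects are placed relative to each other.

A is a rectangular dining table. The top is 977×851×42 mm with its upper surface at z = 771 mm. It stands on four round legs of 58 mm diameter, each leg's bounding box inset 34 mm from the nearest pair of top edges, running from the floor to the underside of the top.

B is a four-legged stool. The seat is a 309×345×30 mm slab whose top surface is at z = 390 mm; four square legs, each 44×44 mm in cross-section, run from the floor (z = 0) to the underside of the seat, each flush with a corner of the seat.

C is a wooden ladder with two side rails of 55×42 mm section and 1831 mm height, set 370 mm apart overall. Between them run 6 rectangular rungs (42 mm deep, 32 mm thick), front faces flush with the rails' −y face. The bottom of the first rung is 168 mm above the floor and each subsequent rung is 285 mm higher than the one below.

Four stools sit around the table at the −y, +y, −x, +x sides. The ladder is on top of the table.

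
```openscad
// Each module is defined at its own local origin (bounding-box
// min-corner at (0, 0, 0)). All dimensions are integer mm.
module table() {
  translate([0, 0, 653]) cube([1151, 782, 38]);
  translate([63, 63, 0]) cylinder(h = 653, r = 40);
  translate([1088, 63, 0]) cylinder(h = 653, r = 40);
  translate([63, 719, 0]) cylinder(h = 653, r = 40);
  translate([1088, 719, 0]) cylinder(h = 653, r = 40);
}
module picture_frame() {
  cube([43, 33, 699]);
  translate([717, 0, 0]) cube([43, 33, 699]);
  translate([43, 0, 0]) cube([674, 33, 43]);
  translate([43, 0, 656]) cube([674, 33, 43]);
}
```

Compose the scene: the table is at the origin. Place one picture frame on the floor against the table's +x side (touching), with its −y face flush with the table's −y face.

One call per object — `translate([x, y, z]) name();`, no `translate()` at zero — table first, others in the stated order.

table();
translate([1151, 0, 0]) picture_frame();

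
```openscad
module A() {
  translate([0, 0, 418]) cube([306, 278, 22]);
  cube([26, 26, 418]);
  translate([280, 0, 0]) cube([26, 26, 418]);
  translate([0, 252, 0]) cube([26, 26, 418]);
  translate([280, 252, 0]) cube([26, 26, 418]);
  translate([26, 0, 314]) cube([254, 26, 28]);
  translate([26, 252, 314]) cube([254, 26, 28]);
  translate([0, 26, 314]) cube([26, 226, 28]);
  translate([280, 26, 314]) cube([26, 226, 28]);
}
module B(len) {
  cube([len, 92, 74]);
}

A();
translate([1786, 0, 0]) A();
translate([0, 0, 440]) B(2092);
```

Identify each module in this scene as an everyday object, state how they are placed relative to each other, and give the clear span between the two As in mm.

A is a stool. B is a beam. A beam spans the tops of two stools. The clear span between the two stools is 1480 mm.

Second stool starts at x = 1786; first ends at x = 306; clear span = 1786 − 306 = 1480 mm.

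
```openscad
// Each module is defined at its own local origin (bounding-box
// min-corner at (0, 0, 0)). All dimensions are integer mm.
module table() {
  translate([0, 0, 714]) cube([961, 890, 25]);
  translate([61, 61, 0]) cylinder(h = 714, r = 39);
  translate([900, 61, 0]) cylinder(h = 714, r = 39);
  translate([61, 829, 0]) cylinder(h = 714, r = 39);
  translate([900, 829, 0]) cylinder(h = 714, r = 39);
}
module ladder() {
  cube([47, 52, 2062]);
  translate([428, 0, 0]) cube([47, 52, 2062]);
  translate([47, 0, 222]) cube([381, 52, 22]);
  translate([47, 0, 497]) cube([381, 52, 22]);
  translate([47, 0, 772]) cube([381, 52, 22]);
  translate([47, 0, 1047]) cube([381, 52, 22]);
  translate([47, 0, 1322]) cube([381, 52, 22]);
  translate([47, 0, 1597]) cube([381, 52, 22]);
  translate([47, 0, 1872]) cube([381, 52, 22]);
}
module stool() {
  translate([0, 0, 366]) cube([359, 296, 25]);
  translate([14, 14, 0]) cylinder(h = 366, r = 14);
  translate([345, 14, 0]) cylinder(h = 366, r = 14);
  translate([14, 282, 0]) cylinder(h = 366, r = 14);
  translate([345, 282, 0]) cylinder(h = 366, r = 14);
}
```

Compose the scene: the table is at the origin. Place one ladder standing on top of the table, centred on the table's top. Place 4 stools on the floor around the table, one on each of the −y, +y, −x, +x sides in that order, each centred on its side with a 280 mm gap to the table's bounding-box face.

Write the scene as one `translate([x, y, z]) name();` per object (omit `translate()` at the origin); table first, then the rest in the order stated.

table();
translate([243, 419, 739]) ladder();
translate([301, -576, 0]) stool();
translate([301, 1170, 0]) stool();
translate([-639, 297, 0]) stool();
translate([1241, 297, 0]) stool();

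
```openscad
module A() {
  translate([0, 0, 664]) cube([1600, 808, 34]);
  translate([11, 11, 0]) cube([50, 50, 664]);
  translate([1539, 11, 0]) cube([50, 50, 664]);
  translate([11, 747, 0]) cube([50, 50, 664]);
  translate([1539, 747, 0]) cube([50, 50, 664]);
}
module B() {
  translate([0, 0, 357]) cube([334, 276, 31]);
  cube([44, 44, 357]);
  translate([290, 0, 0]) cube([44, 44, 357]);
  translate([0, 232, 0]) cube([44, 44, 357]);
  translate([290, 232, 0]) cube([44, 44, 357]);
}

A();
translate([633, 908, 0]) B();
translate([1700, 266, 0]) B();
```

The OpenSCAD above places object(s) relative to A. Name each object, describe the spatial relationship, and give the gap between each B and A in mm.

Each stool's nearest face is 100 mm from the table's bounding box.

A is a table. B is a stool. Two stools sit around the table at the +y, +x sides. The gap between each stool and the table is 100 mm.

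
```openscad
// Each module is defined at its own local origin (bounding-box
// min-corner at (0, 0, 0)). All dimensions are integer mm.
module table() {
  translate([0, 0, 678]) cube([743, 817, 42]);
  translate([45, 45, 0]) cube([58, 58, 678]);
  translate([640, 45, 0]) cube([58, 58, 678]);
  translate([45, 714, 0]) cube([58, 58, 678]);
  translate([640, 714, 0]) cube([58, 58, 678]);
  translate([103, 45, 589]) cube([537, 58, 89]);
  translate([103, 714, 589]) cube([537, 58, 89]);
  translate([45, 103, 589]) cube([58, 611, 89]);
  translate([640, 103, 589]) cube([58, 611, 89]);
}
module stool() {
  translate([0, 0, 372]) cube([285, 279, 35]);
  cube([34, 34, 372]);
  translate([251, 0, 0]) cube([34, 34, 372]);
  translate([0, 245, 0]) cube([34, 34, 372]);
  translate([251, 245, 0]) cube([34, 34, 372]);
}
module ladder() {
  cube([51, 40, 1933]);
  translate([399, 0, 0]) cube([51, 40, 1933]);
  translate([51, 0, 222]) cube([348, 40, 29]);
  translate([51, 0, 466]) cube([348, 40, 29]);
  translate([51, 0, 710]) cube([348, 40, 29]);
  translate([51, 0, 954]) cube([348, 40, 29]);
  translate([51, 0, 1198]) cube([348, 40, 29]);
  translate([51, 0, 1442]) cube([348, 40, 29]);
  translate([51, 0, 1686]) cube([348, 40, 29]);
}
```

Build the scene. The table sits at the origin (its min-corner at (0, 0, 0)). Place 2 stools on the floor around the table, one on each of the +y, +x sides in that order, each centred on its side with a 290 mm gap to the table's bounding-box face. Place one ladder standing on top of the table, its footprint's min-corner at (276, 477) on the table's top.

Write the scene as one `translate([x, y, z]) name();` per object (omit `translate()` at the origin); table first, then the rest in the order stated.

table();
translate([229, 1107, 0]) stool();
translate([1033, 269, 0]) stool();
translate([276, 477, 720]) ladder();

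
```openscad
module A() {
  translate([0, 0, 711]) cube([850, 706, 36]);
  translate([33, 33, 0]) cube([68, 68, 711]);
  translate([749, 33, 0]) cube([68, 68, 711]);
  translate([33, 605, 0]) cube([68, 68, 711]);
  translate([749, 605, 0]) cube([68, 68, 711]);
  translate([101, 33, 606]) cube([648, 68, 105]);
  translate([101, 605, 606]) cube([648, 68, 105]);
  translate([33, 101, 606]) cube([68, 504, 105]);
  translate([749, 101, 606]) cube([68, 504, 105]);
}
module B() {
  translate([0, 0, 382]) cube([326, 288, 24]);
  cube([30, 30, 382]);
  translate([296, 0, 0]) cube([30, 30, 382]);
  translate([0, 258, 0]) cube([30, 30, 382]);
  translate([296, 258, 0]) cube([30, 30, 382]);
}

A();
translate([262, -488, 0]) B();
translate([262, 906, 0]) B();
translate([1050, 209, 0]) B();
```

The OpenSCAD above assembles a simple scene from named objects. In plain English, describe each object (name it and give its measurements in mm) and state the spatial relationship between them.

A is a rectangular dining table. The top is 850×706×36 mm with its upper surface at z = 747 mm. It stands on four 68×68 mm square legs, each inset 33 mm from the nearest pair of top edges, running from the floor to the underside of the top. Four apron rails, 68 mm thick and 105 mm tall, run between adjacent legs with their top edges flush with the underside of the top and their outer faces flush with the legs' outer faces.

B is a four-legged stool. The seat is a 326×288×24 mm slab whose top surface is at z = 406 mm; four square legs, each 30×30 mm in cross-section, run from the floor (z = 0) to the underside of the seat, each flush with a corner of the seat.

Three stools sit around the table at the −y, +y, +x sides.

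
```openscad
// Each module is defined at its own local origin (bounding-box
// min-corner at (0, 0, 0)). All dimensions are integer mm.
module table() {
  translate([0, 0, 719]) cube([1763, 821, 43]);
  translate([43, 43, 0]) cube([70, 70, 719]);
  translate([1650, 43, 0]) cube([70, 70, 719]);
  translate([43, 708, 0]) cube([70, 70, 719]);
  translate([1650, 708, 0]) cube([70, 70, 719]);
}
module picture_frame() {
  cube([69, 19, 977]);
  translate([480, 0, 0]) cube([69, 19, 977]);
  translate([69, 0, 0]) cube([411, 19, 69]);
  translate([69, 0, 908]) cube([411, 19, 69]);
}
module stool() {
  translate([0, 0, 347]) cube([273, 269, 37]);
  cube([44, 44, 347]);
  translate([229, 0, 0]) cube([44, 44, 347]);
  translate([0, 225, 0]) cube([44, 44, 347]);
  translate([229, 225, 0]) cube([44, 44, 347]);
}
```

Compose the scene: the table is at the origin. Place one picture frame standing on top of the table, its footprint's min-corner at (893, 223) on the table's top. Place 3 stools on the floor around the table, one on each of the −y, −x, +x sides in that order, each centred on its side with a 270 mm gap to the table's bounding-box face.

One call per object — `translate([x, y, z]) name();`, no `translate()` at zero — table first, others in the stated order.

table();
translate([893, 223, 762]) picture_frame();
translate([745, -539, 0]) stool();
translate([-543, 276, 0]) stool();
translate([2033, 276, 0]) stool();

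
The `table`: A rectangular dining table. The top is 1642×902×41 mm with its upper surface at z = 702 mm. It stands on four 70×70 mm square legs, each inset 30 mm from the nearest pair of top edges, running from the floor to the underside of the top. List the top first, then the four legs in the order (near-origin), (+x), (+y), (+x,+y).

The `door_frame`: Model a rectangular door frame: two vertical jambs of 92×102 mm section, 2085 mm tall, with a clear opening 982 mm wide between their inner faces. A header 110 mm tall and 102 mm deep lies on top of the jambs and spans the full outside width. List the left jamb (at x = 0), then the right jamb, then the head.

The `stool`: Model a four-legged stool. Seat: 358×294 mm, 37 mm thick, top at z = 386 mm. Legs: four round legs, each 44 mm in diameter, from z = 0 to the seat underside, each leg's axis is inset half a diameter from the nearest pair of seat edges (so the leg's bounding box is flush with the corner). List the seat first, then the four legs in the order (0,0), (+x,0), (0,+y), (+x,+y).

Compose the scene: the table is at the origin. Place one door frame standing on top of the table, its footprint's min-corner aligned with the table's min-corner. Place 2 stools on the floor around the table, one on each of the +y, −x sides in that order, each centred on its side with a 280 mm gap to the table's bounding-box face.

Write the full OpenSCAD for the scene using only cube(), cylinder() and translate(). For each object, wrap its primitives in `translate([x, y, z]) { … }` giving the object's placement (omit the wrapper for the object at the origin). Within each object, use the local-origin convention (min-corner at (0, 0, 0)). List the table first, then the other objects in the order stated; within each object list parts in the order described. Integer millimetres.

translate([0, 0, 661]) cube([1642, 902, 41]);
translate([30, 30, 0]) cube([70, 70, 661]);
translate([1542, 30, 0]) cube([70, 70, 661]);
translate([30, 802, 0]) cube([70, 70, 661]);
translate([1542, 802, 0]) cube([70, 70, 661]);
translate([0, 0, 702]) {
  cube([92, 102, 2085]);
  translate([1074, 0, 0]) cube([92, 102, 2085]);
  translate([0, 0, 2085]) cube([1166, 102, 110]);
}
translate([642, 1182, 0]) {
  translate([0, 0, 349]) cube([358, 294, 37]);
  translate([22, 22, 0]) cylinder(h = 349, r = 22);
  translate([336, 22, 0]) cylinder(h = 349, r = 22);
  translate([22, 272, 0]) cylinder(h = 349, r = 22);
  translate([336, 272, 0]) cylinder(h = 349, r = 22);
}
translate([-638, 304, 0]) {
  translate([0, 0, 349]) cube([358, 294, 37]);
  translate([22, 22, 0]) cylinder(h = 349, r = 22);
  translate([336, 22, 0]) cylinder(h = 349, r = 22);
  translate([22, 272, 0]) cylinder(h = 349, r = 22);
  translate([336, 272, 0]) cylinder(h = 349, r = 22);
}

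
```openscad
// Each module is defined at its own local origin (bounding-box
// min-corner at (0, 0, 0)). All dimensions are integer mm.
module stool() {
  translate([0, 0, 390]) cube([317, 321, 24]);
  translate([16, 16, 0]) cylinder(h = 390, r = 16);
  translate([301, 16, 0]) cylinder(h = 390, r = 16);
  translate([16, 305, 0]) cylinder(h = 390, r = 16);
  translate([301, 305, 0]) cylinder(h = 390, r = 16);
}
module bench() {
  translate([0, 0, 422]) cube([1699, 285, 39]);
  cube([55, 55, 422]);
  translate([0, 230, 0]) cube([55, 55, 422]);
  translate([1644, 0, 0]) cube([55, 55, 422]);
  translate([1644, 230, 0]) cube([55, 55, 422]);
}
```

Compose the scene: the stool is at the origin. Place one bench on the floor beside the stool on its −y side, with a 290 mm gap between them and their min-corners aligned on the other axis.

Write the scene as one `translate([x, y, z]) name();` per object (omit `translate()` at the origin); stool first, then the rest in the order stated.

stool();
translate([0, -575, 0]) bench();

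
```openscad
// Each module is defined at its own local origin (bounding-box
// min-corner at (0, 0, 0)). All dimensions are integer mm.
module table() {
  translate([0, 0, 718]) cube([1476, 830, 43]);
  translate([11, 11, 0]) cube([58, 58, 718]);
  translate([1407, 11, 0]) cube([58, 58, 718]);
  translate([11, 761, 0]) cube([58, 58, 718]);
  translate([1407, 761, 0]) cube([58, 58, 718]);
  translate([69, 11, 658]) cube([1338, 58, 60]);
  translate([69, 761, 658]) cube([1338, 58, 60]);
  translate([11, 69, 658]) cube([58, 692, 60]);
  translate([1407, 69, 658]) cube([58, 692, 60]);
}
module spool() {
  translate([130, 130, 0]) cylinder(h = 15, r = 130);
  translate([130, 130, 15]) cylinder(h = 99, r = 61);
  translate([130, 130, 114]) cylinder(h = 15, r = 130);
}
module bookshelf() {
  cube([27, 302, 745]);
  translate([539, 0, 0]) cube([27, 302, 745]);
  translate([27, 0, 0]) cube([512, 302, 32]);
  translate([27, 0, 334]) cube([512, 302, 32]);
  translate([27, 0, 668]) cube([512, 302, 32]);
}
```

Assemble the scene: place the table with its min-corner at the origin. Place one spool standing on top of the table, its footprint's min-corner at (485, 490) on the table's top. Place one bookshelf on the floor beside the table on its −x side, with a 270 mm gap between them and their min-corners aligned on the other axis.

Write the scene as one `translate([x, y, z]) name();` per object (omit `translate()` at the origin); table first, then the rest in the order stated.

table();
translate([485, 490, 761]) spool();
translate([-836, 0, 0]) bookshelf();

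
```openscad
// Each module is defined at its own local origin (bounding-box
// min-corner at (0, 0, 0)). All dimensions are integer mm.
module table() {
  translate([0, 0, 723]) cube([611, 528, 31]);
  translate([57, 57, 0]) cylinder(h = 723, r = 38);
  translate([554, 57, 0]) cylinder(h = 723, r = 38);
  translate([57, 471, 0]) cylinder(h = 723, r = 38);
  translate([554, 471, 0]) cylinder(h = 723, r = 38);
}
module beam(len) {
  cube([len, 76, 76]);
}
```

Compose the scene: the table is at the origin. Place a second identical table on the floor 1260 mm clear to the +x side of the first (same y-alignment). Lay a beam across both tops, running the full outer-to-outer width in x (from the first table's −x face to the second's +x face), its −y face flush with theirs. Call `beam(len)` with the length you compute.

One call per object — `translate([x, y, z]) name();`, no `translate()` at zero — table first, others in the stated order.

table();
translate([1871, 0, 0]) table();
translate([0, 0, 754]) beam(2482);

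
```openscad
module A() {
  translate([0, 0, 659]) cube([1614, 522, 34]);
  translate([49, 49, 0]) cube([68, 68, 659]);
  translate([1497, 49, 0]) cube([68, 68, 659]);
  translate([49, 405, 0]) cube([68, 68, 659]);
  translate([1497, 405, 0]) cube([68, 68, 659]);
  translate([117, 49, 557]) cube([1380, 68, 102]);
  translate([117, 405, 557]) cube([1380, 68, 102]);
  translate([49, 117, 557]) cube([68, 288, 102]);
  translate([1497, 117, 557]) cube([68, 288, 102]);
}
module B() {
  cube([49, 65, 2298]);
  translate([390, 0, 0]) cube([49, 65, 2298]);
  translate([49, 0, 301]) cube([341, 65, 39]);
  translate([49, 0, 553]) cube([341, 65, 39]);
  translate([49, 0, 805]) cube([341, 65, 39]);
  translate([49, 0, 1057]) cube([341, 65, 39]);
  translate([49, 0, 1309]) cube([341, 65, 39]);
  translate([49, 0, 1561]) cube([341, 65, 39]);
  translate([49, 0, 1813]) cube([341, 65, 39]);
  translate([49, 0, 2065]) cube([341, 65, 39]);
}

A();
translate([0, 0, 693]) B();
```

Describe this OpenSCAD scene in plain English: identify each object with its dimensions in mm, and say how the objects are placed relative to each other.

A is a table with a 1614×522 mm rectangular top, 34 mm thick, top surface at z = 693 mm, supported by four 68×68 mm square legs, each inset 49 mm from the nearest pair of top edges, running from the floor. Four apron rails, 68 mm thick and 102 mm tall, run between adjacent legs with their top edges flush with the underside of the top and their outer faces flush with the legs' outer faces.

B is a straight ladder. Two 49×65 mm vertical rails, 2298 mm tall, stand 439 mm apart (outside-to-outside) with their front faces coplanar on the −y side. 8 rungs, each 65 mm deep and 39 mm tall, span between the inner faces of the rails, front faces flush with the rails. The lowest rung's underside is at z = 301 mm and rungs are spaced 252 mm apart (underside to underside).

The ladder is on top of the table.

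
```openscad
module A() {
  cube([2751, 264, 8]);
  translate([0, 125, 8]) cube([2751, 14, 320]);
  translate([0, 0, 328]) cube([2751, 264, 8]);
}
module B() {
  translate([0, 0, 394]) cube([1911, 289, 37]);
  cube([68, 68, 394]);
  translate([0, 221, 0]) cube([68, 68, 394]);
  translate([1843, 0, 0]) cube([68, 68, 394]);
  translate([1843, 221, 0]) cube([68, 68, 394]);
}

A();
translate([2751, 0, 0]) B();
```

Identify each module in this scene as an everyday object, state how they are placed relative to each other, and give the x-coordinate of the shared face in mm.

A is an I-beam. B is a bench. The bench is against the I-beam's +x side, with their −y faces flush. The x-coordinate of the shared face is 2751 mm.

The I-beam's +x face and the bench's −x face are both at x = 2751 mm.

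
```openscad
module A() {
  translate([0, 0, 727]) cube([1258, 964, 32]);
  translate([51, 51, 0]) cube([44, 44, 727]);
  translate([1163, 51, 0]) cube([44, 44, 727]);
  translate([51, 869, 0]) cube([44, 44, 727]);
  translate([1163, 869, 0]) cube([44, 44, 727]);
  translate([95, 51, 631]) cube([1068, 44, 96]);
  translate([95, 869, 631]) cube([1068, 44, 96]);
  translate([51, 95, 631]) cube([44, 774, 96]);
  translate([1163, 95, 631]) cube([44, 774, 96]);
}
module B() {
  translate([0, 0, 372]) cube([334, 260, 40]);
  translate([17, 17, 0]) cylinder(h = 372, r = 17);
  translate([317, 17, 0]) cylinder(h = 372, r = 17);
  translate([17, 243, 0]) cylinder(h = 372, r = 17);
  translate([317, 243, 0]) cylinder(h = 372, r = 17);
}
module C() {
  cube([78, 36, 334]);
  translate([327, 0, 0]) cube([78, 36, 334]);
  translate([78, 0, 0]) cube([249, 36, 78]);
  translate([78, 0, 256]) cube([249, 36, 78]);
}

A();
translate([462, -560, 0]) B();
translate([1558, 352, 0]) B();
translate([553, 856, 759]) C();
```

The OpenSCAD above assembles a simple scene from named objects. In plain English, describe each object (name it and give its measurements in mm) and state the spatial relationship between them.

A is a table with a 1258×964 mm rectangular top, 32 mm thick, top surface at z = 759 mm, supported by four 44×44 mm square legs, each inset 51 mm from the nearest pair of top edges, running from the floor. Four apron rails, 44 mm thick and 96 mm tall, run between adjacent legs with their top edges flush with the underside of the top and their outer faces flush with the legs' outer faces.

B is a simple wooden stool: a rectangular seat 334 mm (x) by 260 mm (y), 40 mm thick, top face at z = 412 mm, on four round legs, each 34 mm in diameter. The legs rest on z = 0, each leg's axis is inset half a diameter from the nearest pair of seat edges (so the leg's bounding box is flush with the corner).

C is a picture frame with a 249×178 mm rectangular opening (x by z) and a uniform 78 mm border on every side. Frame depth is 36 mm along y. It is built from two vertical stiles running the full outside height and two horizontal rails spanning the gap between the stiles.

Two stools sit around the table at the −y, +x sides. The picture frame is on top of the table.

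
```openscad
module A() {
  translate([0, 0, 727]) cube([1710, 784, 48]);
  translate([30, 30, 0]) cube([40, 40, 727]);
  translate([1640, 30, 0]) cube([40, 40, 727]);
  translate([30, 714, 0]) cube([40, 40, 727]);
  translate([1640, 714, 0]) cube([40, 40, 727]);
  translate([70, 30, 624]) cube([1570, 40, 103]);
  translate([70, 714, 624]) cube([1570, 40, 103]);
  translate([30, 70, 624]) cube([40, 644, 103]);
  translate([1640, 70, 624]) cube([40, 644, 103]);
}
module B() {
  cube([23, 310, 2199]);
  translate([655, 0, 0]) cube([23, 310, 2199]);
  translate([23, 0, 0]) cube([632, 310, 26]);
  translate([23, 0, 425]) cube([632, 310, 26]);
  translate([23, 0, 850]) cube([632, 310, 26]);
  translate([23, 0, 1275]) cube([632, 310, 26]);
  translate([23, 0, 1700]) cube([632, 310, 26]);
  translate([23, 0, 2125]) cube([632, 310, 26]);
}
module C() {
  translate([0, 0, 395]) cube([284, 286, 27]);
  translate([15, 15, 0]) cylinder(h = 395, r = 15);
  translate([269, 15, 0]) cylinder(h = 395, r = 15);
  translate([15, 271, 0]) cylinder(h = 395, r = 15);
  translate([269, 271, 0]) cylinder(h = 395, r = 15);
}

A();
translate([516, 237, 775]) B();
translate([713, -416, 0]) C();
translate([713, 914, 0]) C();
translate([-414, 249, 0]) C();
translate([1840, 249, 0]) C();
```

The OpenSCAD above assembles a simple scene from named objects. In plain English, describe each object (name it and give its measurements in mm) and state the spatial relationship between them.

A is a table with a 1710×784 mm rectangular top, 48 mm thick, top surface at z = 775 mm, supported by four 40×40 mm square legs, each inset 30 mm from the nearest pair of top edges, running from the floor. Four apron rails, 40 mm thick and 103 mm tall, run between adjacent legs with their top edges flush with the underside of the top and their outer faces flush with the legs' outer faces.

B is a bookshelf 678 mm wide overall, 310 mm deep and 2199 mm tall. The two sides are 23 mm thick vertical panels. 6 horizontal shelves of 26 mm thickness span between the inner faces of the sides; the lowest shelf sits on the floor and shelves are stacked with a clear vertical gap of 399 mm between each pair.

C is a four-legged stool. The seat is 284×286 mm, 27 mm thick, top at z = 422 mm. It stands on four round legs, each 30 mm in diameter, from z = 0 to the seat underside, each leg's axis is inset half a diameter from the nearest pair of seat edges (so the leg's bounding box is flush with the corner).

The bookshelf is on top of the table, centred. Four stools sit around the table at the −y, +y, −x, +x sides.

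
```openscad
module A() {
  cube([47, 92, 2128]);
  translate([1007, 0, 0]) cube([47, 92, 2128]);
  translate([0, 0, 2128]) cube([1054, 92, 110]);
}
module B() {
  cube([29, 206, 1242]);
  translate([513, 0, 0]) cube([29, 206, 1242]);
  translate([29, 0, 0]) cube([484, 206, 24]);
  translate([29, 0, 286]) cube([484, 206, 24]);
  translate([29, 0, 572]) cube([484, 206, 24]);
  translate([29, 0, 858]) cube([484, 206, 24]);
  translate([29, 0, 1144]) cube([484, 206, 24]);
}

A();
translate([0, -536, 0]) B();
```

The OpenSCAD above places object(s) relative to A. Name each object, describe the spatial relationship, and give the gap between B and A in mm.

The bookshelf's nearest face is 330 mm from the door frame's −y face.

A is a door frame. B is a bookshelf. The bookshelf is on the floor beside the door frame on its −y side. The gap between the bookshelf and the door frame is 330 mm.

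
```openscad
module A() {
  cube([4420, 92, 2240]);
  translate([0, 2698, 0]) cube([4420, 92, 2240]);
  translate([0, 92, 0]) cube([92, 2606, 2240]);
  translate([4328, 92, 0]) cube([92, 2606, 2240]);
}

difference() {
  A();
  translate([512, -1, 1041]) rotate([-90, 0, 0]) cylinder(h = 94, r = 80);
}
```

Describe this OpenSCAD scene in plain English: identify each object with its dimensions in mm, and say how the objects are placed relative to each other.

A is the wall frame of a small rectangular building: four walls, each 2240 mm tall and 92 mm thick, enclosing a footprint 4420 mm (x) by 2790 mm (y) outside-to-outside, with no floor or roof. The front and back walls (the −y and +y sides) span the full width; the two side walls fit between them.

The house frame has a circular hole of radius 80 mm through its front wall, centred at (x = 512, z = 1041).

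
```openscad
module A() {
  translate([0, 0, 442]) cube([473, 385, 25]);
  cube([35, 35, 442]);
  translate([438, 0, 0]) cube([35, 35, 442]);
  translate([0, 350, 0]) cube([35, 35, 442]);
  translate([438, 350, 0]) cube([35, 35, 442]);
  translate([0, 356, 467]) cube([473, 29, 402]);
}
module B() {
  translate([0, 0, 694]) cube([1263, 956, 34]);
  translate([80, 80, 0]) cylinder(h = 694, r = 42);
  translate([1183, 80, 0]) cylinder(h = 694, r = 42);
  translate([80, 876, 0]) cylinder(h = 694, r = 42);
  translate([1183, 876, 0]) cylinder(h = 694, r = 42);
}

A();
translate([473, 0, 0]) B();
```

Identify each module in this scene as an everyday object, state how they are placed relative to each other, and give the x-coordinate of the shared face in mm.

A is a chair. B is a table. The table is against the chair's +x side, with their −y faces flush. The x-coordinate of the shared face is 473 mm.

The chair's +x face and the table's −x face are both at x = 473 mm.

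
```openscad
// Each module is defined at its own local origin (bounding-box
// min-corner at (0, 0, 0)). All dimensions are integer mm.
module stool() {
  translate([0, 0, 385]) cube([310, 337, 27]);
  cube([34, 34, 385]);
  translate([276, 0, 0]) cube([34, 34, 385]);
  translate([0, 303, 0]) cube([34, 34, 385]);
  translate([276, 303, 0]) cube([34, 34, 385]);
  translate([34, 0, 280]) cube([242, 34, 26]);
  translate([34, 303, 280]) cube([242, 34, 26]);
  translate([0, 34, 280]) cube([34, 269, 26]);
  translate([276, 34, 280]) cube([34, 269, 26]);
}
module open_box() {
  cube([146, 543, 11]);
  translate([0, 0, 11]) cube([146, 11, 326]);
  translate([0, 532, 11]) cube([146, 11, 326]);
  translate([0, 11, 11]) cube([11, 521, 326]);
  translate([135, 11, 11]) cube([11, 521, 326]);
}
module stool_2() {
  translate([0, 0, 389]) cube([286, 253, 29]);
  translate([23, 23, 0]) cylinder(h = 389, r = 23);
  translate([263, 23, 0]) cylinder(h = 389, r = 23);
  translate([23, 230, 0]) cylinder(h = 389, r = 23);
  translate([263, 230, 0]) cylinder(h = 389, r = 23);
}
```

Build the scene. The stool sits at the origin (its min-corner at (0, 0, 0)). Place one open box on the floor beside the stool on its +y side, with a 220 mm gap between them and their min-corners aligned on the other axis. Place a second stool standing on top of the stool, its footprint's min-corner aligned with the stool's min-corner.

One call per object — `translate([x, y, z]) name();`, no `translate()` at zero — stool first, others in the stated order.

stool();
translate([0, 557, 0]) open_box();
translate([0, 0, 412]) stool_2();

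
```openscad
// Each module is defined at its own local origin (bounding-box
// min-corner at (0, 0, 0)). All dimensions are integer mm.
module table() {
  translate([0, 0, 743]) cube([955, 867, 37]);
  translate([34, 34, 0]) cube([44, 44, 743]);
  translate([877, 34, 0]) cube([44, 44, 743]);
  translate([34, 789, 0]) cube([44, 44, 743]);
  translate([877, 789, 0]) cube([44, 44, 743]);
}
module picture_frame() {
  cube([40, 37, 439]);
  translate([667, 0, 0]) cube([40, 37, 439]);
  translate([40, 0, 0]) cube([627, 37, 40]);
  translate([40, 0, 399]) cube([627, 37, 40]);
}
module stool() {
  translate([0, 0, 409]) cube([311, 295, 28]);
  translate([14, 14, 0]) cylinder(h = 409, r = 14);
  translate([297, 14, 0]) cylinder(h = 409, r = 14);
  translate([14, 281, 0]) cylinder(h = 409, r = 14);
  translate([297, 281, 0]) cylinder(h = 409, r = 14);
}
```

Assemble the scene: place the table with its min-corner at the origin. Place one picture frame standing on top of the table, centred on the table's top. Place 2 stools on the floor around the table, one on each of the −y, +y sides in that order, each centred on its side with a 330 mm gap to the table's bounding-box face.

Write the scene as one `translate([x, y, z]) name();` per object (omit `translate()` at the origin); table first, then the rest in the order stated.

table();
translate([124, 415, 780]) picture_frame();
translate([322, -625, 0]) stool();
translate([322, 1197, 0]) stool();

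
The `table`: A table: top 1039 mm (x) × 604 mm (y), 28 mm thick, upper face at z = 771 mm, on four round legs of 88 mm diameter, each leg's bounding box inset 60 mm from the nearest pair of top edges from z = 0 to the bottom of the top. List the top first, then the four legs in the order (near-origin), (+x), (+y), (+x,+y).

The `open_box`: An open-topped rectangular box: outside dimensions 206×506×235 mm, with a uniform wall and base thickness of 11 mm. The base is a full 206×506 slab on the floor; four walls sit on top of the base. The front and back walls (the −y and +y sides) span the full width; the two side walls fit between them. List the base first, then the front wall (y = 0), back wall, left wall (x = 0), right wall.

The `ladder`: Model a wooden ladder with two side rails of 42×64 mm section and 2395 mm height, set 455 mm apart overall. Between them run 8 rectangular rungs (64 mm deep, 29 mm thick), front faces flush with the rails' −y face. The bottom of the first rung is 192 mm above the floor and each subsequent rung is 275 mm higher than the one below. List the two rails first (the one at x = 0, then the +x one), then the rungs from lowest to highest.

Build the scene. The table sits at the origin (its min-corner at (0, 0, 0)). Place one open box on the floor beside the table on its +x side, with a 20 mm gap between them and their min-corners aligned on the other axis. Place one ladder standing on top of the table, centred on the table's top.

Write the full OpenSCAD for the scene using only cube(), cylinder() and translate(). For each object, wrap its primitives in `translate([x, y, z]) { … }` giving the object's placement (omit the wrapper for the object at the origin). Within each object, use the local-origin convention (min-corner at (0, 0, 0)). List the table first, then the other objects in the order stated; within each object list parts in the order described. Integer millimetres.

translate([0, 0, 743]) cube([1039, 604, 28]);
translate([104, 104, 0]) cylinder(h = 743, r = 44);
translate([935, 104, 0]) cylinder(h = 743, r = 44);
translate([104, 500, 0]) cylinder(h = 743, r = 44);
translate([935, 500, 0]) cylinder(h = 743, r = 44);
translate([1059, 0, 0]) {
  cube([206, 506, 11]);
  translate([0, 0, 11]) cube([206, 11, 224]);
  translate([0, 495, 11]) cube([206, 11, 224]);
  translate([0, 11, 11]) cube([11, 484, 224]);
  translate([195, 11, 11]) cube([11, 484, 224]);
}
translate([292, 270, 771]) {
  cube([42, 64, 2395]);
  translate([413, 0, 0]) cube([42, 64, 2395]);
  translate([42, 0, 192]) cube([371, 64, 29]);
  translate([42, 0, 467]) cube([371, 64, 29]);
  translate([42, 0, 742]) cube([371, 64, 29]);
  translate([42, 0, 1017]) cube([371, 64, 29]);
  translate([42, 0, 1292]) cube([371, 64, 29]);
  translate([42, 0, 1567]) cube([371, 64, 29]);
  translate([42, 0, 1842]) cube([371, 64, 29]);
  translate([42, 0, 2117]) cube([371, 64, 29]);
}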